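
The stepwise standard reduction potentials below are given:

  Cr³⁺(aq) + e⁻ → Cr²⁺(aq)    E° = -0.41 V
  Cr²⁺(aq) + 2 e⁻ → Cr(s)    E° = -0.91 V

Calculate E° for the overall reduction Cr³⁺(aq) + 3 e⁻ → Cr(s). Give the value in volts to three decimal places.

Standard free energies of sequential steps add: ΔG°₃ = ΔG°₁ + ΔG°₂, so n₃E°₃ = n₁E°₁ + n₂E°₂.
E°₃ = (1×-0.41 + 2×-0.91) / 3 = (-2.230) / 3 = -0.743 V.

-0.743 V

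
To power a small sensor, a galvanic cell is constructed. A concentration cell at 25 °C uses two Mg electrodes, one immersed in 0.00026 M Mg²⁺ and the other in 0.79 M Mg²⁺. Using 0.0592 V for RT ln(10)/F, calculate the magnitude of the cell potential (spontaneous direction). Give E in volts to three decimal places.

For a concentration cell E°cell = 0. The 0.79 M side is the cathode (reduction is favoured where [Mg²⁺] is higher).
With n = 2, E = −(0.0592/2) log([Mg²⁺]ₐₙ/[Mg²⁺]꜀ₐₜ) = −(0.0592/2) log(0.00026/0.79) = −(0.0592/2)(-3.483) = +0.103 V.

+0.103 V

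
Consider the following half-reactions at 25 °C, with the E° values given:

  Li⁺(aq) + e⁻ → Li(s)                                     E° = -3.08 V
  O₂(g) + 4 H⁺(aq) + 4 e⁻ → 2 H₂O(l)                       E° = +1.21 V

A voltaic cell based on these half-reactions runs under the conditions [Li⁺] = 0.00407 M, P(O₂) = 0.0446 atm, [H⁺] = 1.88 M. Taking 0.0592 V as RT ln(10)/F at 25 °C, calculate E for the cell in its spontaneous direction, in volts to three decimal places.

O₂/H₂O is the cathode (higher E°), Li⁺/Li the anode: E°cell = +1.21 − (-3.08) = +4.29 V, n = 4.
Overall: O₂(g) + 4 H⁺(aq) + 4 Li(s) → 2 H₂O(l) + 4 Li⁺(aq)
Q = [Li⁺]^4 / (P(O₂)·[H⁺]^4); log Q = -9.308.
E = E° − (0.0592/n) log Q = +4.29 − (0.0592/4)(-9.308) = +4.428 V.

+4.428 V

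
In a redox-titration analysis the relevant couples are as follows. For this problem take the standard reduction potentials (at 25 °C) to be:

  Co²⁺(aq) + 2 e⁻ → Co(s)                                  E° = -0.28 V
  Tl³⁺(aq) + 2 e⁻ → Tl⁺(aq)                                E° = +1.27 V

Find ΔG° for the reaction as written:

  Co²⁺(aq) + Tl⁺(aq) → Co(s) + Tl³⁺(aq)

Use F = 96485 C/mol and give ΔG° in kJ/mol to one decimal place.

As written, Co²⁺/Co is reduced (cathode) and Tl³⁺/Tl⁺ is oxidised (anode), so E°cell = (-0.28) − (+1.27) = -1.55 V.
Balancing electrons gives n = 2.
ΔG° = −nFE° = −(2)(96485)(-1.55) = 299,104 J = +299.1 kJ/mol.

+299.1 kJ/mol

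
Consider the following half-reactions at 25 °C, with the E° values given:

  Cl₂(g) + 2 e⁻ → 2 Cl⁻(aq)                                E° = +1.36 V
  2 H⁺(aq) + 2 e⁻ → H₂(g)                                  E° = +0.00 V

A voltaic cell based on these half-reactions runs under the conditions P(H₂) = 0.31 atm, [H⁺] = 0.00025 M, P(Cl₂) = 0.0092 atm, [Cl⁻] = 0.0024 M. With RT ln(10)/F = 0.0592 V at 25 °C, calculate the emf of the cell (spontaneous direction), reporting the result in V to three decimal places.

+1.653 V

Cl₂/Cl⁻ is the cathode (higher E°), H⁺/H₂ the anode: E°cell = +1.36 − (+0.00) = +1.36 V, n = 2.
Overall: Cl₂(g) + H₂(g) → 2 Cl⁻(aq) + 2 H⁺(aq)
Q = [Cl⁻]^2·[H⁺]^2 / (P(Cl₂)·P(H₂)); log Q = -9.899.
E = E° − (0.0592/n) log Q = +1.36 − (0.0592/2)(-9.899) = +1.653 V.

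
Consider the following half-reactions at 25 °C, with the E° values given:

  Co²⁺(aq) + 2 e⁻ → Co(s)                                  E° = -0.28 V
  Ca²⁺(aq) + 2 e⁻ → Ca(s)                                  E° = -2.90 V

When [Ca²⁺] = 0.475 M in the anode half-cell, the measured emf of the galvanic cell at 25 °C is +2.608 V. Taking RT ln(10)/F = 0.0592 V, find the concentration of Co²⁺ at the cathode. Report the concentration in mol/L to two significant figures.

0.19 M

Co²⁺/Co is the cathode, Ca²⁺/Ca the anode: E°cell = +2.62 V, n = 2.
Overall reaction: Co²⁺(aq) + Ca(s) → Co(s) + Ca²⁺(aq); Q = [Ca²⁺]^1/[Co²⁺]^1.
From E = E° − (0.0592/n) log Q: log Q = (E° − E)·n/0.0592 = (+2.62 − (+2.608))·2/0.0592 = 0.4054.
So 1·log[Co²⁺] = 1·log(0.475) − log Q = -0.3233 − (0.4054) = -0.7287; [Co²⁺] = 10^(-0.7287) ≈ 0.19 M.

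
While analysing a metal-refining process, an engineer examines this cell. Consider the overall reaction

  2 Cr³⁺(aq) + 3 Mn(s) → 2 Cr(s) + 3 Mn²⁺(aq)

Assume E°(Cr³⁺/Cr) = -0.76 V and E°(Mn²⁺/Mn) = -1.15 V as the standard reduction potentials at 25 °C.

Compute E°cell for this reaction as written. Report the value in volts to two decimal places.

The Cr³⁺/Cr couple has the higher reduction potential, so it is the cathode; Mn²⁺/Mn is oxidised at the anode.
E°cell = E°(cathode) − E°(anode) = (-0.76) − (-1.15) = +0.39 V.
Since E°cell > 0, the reaction is spontaneous under standard conditions.

+0.39 V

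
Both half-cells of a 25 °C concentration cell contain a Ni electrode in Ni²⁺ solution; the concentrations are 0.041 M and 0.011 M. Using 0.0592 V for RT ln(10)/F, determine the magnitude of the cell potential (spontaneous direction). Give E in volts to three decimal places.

For a concentration cell E°cell = 0. The 0.041 M side is the cathode (reduction is favoured where [Ni²⁺] is higher).
With n = 2, E = −(0.0592/2) log([Ni²⁺]ₐₙ/[Ni²⁺]꜀ₐₜ) = −(0.0592/2) log(0.011/0.041) = −(0.0592/2)(-0.571) = +0.017 V.

+0.017 V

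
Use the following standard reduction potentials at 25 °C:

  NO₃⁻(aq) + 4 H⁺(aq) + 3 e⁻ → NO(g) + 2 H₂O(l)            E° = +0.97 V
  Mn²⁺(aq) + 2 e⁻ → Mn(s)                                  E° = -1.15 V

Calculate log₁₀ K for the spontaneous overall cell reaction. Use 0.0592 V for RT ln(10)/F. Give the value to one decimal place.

214.9

Cathode: NO₃⁻/NO; anode: Mn²⁺/Mn. E°cell = +2.12 V, n = 6.
log K = nE°cell / 0.0592 = (6)(+2.12) / 0.0592 = 214.9.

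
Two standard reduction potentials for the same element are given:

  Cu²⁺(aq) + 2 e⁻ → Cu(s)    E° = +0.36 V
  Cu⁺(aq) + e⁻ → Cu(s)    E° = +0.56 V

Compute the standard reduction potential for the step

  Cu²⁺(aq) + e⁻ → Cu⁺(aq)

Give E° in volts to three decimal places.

+0.160 V

Sequential free energies add, so n₃E°₃ = n₁E°₁ + n₂E°₂.
With n₃ = 2, and the known step contributing 1×(+0.56) V, the unknown satisfies 1·E° = 2×(+0.36) − 1×(+0.56) = +0.160.
E° = +0.160 / 1 = +0.160 V.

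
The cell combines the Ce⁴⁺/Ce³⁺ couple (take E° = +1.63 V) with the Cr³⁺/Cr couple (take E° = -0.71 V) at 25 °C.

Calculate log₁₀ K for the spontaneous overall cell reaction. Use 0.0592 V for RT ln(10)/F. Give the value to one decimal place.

118.6

Cathode: Ce⁴⁺/Ce³⁺; anode: Cr³⁺/Cr. E°cell = +2.34 V, n = 3.
log K = nE°cell / 0.0592 = (3)(+2.34) / 0.0592 = 118.6.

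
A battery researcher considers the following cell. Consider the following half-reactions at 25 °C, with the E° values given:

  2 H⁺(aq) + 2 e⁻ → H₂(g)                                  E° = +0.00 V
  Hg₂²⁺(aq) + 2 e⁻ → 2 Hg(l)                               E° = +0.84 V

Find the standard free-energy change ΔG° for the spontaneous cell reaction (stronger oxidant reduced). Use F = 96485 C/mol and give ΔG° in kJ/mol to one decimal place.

Hg₂²⁺/Hg (E° = +0.84 V) is the cathode; H⁺/H₂ (E° = +0.00 V) is the anode, so E°cell = +0.84 V.
Balancing electrons gives n = 2 (lcm of 2 and 2).
ΔG° = −nFE° = −(2)(96485)(+0.84) = -162,095 J = -162.1 kJ/mol.

-162.1 kJ/mol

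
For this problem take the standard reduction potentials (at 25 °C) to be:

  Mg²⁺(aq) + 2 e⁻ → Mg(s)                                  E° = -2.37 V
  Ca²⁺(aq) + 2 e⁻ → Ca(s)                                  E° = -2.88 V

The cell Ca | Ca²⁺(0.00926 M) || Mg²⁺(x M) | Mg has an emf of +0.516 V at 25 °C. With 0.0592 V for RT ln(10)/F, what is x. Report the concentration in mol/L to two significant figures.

0.015 M

Mg²⁺/Mg is the cathode, Ca²⁺/Ca the anode: E°cell = +0.51 V, n = 2.
Overall reaction: Mg²⁺(aq) + Ca(s) → Mg(s) + Ca²⁺(aq); Q = [Ca²⁺]^1/[Mg²⁺]^1.
From E = E° − (0.0592/n) log Q: log Q = (E° − E)·n/0.0592 = (+0.51 − (+0.516))·2/0.0592 = -0.2027.
So 1·log[Mg²⁺] = 1·log(0.00926) − log Q = -2.0334 − (-0.2027) = -1.8307; [Mg²⁺] = 10^(-1.8307) ≈ 0.015 M.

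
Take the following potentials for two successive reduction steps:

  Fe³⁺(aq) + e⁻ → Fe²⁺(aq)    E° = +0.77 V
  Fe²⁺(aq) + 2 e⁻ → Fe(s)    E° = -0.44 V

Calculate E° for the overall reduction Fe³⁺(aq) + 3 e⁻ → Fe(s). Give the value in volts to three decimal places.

Standard free energies of sequential steps add: ΔG°₃ = ΔG°₁ + ΔG°₂, so n₃E°₃ = n₁E°₁ + n₂E°₂.
E°₃ = (1×+0.77 + 2×-0.44) / 3 = (-0.110) / 3 = -0.037 V.
E° values themselves are not directly additive — weighting by electron count is essential.

-0.037 V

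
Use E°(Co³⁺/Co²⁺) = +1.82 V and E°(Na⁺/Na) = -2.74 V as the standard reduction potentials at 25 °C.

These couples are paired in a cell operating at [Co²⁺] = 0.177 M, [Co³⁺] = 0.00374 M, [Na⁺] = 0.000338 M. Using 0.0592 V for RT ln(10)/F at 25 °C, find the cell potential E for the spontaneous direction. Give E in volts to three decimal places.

+4.666 V

Co³⁺/Co²⁺ is the cathode (higher E°), Na⁺/Na the anode: E°cell = +1.82 − (-2.74) = +4.56 V, n = 1.
Overall: Co³⁺(aq) + Na(s) → Co²⁺(aq) + Na⁺(aq)
Q = [Co²⁺]·[Na⁺] / ([Co³⁺]); log Q = -1.796.
E = E° − (0.0592/n) log Q = +4.56 − (0.0592/1)(-1.796) = +4.666 V.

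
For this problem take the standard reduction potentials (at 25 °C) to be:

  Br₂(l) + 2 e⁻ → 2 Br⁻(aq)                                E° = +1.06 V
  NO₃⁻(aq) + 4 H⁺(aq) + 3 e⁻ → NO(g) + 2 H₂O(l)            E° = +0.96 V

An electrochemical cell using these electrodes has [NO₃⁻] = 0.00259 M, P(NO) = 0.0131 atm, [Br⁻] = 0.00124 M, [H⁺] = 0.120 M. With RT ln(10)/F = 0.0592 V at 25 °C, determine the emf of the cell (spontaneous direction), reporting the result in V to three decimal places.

+0.359 V

Br₂/Br⁻ is the cathode (higher E°), NO₃⁻/NO the anode: E°cell = +1.06 − (+0.96) = +0.10 V, n = 6.
Overall: 3 Br₂(l) + 2 NO(g) + 4 H₂O(l) → 6 Br⁻(aq) + 2 NO₃⁻(aq) + 8 H⁺(aq)
Q = [Br⁻]^6·[NO₃⁻]^2·[H⁺]^8 / (P(NO)^2); log Q = -26.214.
E = E° − (0.0592/n) log Q = +0.10 − (0.0592/6)(-26.214) = +0.359 V.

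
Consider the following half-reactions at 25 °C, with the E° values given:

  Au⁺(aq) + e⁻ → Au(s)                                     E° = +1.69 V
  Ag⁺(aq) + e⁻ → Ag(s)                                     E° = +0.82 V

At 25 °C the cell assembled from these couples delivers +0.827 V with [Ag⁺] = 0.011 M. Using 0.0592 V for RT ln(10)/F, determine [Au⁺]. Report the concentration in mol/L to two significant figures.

0.0021 M

Au⁺/Au is the cathode, Ag⁺/Ag the anode: E°cell = +0.87 V, n = 1.
Overall reaction: Au⁺(aq) + Ag(s) → Au(s) + Ag⁺(aq); Q = [Ag⁺]^1/[Au⁺]^1.
From E = E° − (0.0592/n) log Q: log Q = (E° − E)·n/0.0592 = (+0.87 − (+0.827))·1/0.0592 = 0.7264.
So 1·log[Au⁺] = 1·log(0.011) − log Q = -1.9586 − (0.7264) = -2.6850; [Au⁺] = 10^(-2.6850) ≈ 0.0021 M.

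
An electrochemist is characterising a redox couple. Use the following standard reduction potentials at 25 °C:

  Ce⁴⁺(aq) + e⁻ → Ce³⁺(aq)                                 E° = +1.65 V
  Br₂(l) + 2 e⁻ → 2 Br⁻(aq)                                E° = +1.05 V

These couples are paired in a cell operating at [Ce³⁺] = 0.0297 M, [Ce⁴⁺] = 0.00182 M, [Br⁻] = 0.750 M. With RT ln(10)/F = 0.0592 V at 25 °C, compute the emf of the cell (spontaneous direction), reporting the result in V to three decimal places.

Ce⁴⁺/Ce³⁺ is the cathode (higher E°), Br₂/Br⁻ the anode: E°cell = +1.65 − (+1.05) = +0.60 V, n = 2.
Overall: 2 Ce⁴⁺(aq) + 2 Br⁻(aq) → 2 Ce³⁺(aq) + Br₂(l)
Q = [Ce³⁺]^2 / ([Ce⁴⁺]^2·[Br⁻]^2); log Q = 2.675.
E = E° − (0.0592/n) log Q = +0.60 − (0.0592/2)(2.675) = +0.521 V.

+0.521 V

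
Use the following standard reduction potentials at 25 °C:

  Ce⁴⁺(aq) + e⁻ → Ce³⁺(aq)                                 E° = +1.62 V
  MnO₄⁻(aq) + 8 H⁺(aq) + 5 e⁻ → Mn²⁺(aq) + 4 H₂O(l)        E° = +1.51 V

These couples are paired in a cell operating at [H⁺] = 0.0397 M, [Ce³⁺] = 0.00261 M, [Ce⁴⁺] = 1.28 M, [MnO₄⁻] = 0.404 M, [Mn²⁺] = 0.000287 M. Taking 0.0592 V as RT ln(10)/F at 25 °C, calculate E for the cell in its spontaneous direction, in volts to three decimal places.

Ce⁴⁺/Ce³⁺ is the cathode (higher E°), MnO₄⁻/Mn²⁺ the anode: E°cell = +1.62 − (+1.51) = +0.11 V, n = 5.
Overall: 5 Ce⁴⁺(aq) + Mn²⁺(aq) + 4 H₂O(l) → 5 Ce³⁺(aq) + MnO₄⁻(aq) + 8 H⁺(aq)
Q = [Ce³⁺]^5·[MnO₄⁻]·[H⁺]^8 / ([Ce⁴⁺]^5·[Mn²⁺]); log Q = -21.514.
E = E° − (0.0592/n) log Q = +0.11 − (0.0592/5)(-21.514) = +0.365 V.

+0.365 V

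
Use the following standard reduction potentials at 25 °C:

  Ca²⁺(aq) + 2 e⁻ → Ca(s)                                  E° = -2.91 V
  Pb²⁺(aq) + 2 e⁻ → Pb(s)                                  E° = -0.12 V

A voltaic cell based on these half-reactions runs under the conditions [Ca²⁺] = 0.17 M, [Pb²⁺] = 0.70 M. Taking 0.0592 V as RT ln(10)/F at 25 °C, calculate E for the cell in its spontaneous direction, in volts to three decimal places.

Pb²⁺/Pb is the cathode (higher E°), Ca²⁺/Ca the anode: E°cell = -0.12 − (-2.91) = +2.79 V, n = 2.
Overall: Pb²⁺(aq) + Ca(s) → Pb(s) + Ca²⁺(aq)
Q = [Ca²⁺] / ([Pb²⁺]); log Q = -0.615.
E = E° − (0.0592/n) log Q = +2.79 − (0.0592/2)(-0.615) = +2.808 V.

+2.808 V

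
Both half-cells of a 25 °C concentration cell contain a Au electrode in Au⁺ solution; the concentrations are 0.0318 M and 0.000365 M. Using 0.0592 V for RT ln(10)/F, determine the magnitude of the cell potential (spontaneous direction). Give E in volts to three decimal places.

For a concentration cell E°cell = 0. The 0.0318 M side is the cathode (reduction is favoured where [Au⁺] is higher).
With n = 1, E = −(0.0592/1) log([Au⁺]ₐₙ/[Au⁺]꜀ₐₜ) = −(0.0592/1) log(0.000365/0.0318) = −(0.0592/1)(-1.940) = +0.115 V.

+0.115 V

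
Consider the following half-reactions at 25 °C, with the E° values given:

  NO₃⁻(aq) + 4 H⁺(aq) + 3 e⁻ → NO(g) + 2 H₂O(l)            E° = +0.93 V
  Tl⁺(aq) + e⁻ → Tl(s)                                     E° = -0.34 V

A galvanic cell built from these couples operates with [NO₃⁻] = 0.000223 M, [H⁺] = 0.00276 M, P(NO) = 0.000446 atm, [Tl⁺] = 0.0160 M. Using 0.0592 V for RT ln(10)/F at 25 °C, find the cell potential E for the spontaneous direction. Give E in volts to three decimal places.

+1.168 V

NO₃⁻/NO is the cathode (higher E°), Tl⁺/Tl the anode: E°cell = +0.93 − (-0.34) = +1.27 V, n = 3.
Overall: NO₃⁻(aq) + 4 H⁺(aq) + 3 Tl(s) → NO(g) + 2 H₂O(l) + 3 Tl⁺(aq)
Q = P(NO)·[Tl⁺]^3 / ([NO₃⁻]·[H⁺]^4); log Q = 5.150.
E = E° − (0.0592/n) log Q = +1.27 − (0.0592/3)(5.150) = +1.168 V.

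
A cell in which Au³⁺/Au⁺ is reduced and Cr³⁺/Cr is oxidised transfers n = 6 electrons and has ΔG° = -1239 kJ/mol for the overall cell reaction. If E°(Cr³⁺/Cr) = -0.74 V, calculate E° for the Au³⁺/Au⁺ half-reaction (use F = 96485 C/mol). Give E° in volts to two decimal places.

+1.40 V

E°cell = −ΔG°/(nF) = −(-1239×10³)/((6)(96485)) = +2.140 V.
Since Au³⁺/Au⁺ is the cathode and Cr³⁺/Cr the anode, E°cell = E°(Au³⁺/Au⁺) − E°(Cr³⁺/Cr).
So E°(Au³⁺/Au⁺) = E°cell + E°(Cr³⁺/Cr) = +2.140 + (-0.74) = +1.40 V.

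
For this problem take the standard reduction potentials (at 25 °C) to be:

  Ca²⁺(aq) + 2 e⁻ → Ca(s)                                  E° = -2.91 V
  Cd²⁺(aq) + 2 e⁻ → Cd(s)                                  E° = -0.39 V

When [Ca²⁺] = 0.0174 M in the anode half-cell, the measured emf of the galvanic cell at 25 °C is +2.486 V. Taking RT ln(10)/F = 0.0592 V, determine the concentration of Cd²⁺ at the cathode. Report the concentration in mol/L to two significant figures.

Cd²⁺/Cd is the cathode, Ca²⁺/Ca the anode: E°cell = +2.52 V, n = 2.
Overall reaction: Cd²⁺(aq) + Ca(s) → Cd(s) + Ca²⁺(aq); Q = [Ca²⁺]^1/[Cd²⁺]^1.
From E = E° − (0.0592/n) log Q: log Q = (E° − E)·n/0.0592 = (+2.52 − (+2.486))·2/0.0592 = 1.1486.
So 1·log[Cd²⁺] = 1·log(0.0174) − log Q = -1.7595 − (1.1486) = -2.9081; [Cd²⁺] = 10^(-2.9081) ≈ 0.0012 M.

0.0012 M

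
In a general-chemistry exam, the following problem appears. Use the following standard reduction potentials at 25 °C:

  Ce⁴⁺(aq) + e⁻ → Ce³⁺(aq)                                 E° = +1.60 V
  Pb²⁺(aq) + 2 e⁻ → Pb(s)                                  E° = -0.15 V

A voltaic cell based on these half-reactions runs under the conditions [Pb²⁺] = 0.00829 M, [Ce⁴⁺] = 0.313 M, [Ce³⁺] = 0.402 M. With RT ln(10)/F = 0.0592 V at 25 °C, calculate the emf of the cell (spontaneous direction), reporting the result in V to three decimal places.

+1.805 V

Ce⁴⁺/Ce³⁺ is the cathode (higher E°), Pb²⁺/Pb the anode: E°cell = +1.60 − (-0.15) = +1.75 V, n = 2.
Overall: 2 Ce⁴⁺(aq) + Pb(s) → 2 Ce³⁺(aq) + Pb²⁺(aq)
Q = [Ce³⁺]^2·[Pb²⁺] / ([Ce⁴⁺]^2); log Q = -1.864.
E = E° − (0.0592/n) log Q = +1.75 − (0.0592/2)(-1.864) = +1.805 V.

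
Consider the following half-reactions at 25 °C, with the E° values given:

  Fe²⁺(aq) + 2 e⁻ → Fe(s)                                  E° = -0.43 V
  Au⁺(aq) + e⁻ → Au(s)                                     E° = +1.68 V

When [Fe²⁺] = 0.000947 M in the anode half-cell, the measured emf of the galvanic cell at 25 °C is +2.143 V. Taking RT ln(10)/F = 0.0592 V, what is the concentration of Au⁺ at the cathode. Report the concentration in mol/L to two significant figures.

0.11 M

Au⁺/Au is the cathode, Fe²⁺/Fe the anode: E°cell = +2.11 V, n = 2.
Overall reaction: 2 Au⁺(aq) + Fe(s) → 2 Au(s) + Fe²⁺(aq); Q = [Fe²⁺]^1/[Au⁺]^2.
From E = E° − (0.0592/n) log Q: log Q = (E° − E)·n/0.0592 = (+2.11 − (+2.143))·2/0.0592 = -1.1149.
So 2·log[Au⁺] = 1·log(0.000947) − log Q = -3.0237 − (-1.1149) = -1.9088; log[Au⁺] = -1.9088 / 2 = -0.9544; [Au⁺] = 10^(-0.9544) ≈ 0.11 M.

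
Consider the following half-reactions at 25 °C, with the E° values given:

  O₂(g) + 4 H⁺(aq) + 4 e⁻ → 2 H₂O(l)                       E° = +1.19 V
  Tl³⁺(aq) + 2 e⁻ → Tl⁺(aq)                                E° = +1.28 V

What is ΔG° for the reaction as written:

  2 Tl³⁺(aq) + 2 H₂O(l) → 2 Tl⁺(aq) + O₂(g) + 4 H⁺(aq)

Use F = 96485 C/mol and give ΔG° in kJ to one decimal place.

As written, Tl³⁺/Tl⁺ is reduced (cathode) and O₂/H₂O is oxidised (anode), so E°cell = (+1.28) − (+1.19) = +0.09 V.
Balancing electrons gives n = 4.
ΔG° = −nFE° = −(4)(96485)(+0.09) = -34,735 J = -34.7 kJ.

-34.7 kJ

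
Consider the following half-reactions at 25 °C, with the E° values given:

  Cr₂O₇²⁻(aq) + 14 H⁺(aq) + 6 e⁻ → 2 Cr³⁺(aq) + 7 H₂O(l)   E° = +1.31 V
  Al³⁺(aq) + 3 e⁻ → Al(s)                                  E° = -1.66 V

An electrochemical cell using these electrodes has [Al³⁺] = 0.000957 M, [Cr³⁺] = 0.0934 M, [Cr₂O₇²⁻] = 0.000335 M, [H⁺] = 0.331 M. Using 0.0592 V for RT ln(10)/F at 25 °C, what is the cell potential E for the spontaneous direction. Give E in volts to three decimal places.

Cr₂O₇²⁻/Cr³⁺ is the cathode (higher E°), Al³⁺/Al the anode: E°cell = +1.31 − (-1.66) = +2.97 V, n = 6.
Overall: Cr₂O₇²⁻(aq) + 14 H⁺(aq) + 2 Al(s) → 2 Cr³⁺(aq) + 7 H₂O(l) + 2 Al³⁺(aq)
Q = [Cr³⁺]^2·[Al³⁺]^2 / ([Cr₂O₇²⁻]·[H⁺]^14); log Q = 2.100.
E = E° − (0.0592/n) log Q = +2.97 − (0.0592/6)(2.100) = +2.949 V.

+2.949 V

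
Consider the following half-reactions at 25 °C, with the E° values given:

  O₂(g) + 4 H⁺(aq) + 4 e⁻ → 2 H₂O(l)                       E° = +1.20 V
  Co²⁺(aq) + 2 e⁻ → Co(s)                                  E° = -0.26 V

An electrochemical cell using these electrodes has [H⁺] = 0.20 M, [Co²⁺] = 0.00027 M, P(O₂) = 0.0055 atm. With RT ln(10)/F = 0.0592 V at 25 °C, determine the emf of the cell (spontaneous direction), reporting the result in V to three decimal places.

+1.491 V

O₂/H₂O is the cathode (higher E°), Co²⁺/Co the anode: E°cell = +1.20 − (-0.26) = +1.46 V, n = 4.
Overall: O₂(g) + 4 H⁺(aq) + 2 Co(s) → 2 H₂O(l) + 2 Co²⁺(aq)
Q = [Co²⁺]^2 / (P(O₂)·[H⁺]^4); log Q = -2.082.
E = E° − (0.0592/n) log Q = +1.46 − (0.0592/4)(-2.082) = +1.491 V.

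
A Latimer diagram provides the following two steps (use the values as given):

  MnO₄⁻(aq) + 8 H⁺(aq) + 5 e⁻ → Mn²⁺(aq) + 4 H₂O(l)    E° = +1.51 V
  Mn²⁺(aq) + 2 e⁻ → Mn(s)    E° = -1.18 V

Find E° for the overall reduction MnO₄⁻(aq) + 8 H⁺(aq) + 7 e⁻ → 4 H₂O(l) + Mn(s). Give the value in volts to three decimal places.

Standard free energies of sequential steps add: ΔG°₃ = ΔG°₁ + ΔG°₂, so n₃E°₃ = n₁E°₁ + n₂E°₂.
E°₃ = (5×+1.51 + 2×-1.18) / 7 = (+5.190) / 7 = +0.741 V.
Simply averaging or adding the two E° values would be wrong; the electron-weighted sum is required.

+0.741 V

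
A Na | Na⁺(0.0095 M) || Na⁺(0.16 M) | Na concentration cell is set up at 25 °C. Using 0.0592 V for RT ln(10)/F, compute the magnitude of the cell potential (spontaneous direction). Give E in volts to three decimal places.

For a concentration cell E°cell = 0. The 0.16 M side is the cathode (reduction is favoured where [Na⁺] is higher).
With n = 1, E = −(0.0592/1) log([Na⁺]ₐₙ/[Na⁺]꜀ₐₜ) = −(0.0592/1) log(0.0095/0.16) = −(0.0592/1)(-1.226) = +0.073 V.

+0.073 V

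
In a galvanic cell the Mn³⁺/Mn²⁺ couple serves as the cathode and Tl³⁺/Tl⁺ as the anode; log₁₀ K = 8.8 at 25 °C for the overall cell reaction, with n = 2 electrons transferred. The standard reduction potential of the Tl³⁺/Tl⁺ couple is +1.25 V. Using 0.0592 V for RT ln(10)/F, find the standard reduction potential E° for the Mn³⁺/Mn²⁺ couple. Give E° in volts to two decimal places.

E°cell = (0.0592/n)·log K = (0.0592/2)(8.8) = +0.260 V.
Since Mn³⁺/Mn²⁺ is the cathode and Tl³⁺/Tl⁺ the anode, E°cell = E°(Mn³⁺/Mn²⁺) − E°(Tl³⁺/Tl⁺).
So E°(Mn³⁺/Mn²⁺) = E°cell + E°(Tl³⁺/Tl⁺) = +0.260 + (+1.25) = +1.51 V.

+1.51 V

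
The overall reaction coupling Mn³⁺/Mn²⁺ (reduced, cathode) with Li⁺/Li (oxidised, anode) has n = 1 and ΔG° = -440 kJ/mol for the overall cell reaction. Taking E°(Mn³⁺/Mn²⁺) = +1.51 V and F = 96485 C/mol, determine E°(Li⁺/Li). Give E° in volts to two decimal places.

E°cell = −ΔG°/(nF) = −(-440×10³)/((1)(96485)) = +4.560 V.
Since Mn³⁺/Mn²⁺ is the cathode and Li⁺/Li the anode, E°cell = E°(Mn³⁺/Mn²⁺) − E°(Li⁺/Li).
So E°(Li⁺/Li) = E°(Mn³⁺/Mn²⁺) − E°cell = (+1.51) − (+4.560) = -3.05 V.

-3.05 V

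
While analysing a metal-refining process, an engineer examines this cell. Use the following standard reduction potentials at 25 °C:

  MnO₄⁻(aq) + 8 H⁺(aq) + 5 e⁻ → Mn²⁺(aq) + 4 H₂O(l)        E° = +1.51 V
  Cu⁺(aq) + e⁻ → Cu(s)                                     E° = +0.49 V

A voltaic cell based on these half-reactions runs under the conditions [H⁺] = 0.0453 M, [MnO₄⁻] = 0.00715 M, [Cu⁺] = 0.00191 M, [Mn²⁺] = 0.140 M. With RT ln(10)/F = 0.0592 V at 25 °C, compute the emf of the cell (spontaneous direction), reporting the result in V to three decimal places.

MnO₄⁻/Mn²⁺ is the cathode (higher E°), Cu⁺/Cu the anode: E°cell = +1.51 − (+0.49) = +1.02 V, n = 5.
Overall: MnO₄⁻(aq) + 8 H⁺(aq) + 5 Cu(s) → Mn²⁺(aq) + 4 H₂O(l) + 5 Cu⁺(aq)
Q = [Mn²⁺]·[Cu⁺]^5 / ([MnO₄⁻]·[H⁺]^8); log Q = -1.552.
E = E° − (0.0592/n) log Q = +1.02 − (0.0592/5)(-1.552) = +1.038 V.

+1.038 V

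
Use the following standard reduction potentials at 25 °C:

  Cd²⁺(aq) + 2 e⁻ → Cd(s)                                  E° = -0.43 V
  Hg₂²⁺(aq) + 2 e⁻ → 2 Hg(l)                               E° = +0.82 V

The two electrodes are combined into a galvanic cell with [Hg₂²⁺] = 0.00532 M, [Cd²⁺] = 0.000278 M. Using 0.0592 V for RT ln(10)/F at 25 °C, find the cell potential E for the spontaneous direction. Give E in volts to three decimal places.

+1.288 V

Hg₂²⁺/Hg is the cathode (higher E°), Cd²⁺/Cd the anode: E°cell = +0.82 − (-0.43) = +1.25 V, n = 2.
Overall: Hg₂²⁺(aq) + Cd(s) → 2 Hg(l) + Cd²⁺(aq)
Q = [Cd²⁺] / ([Hg₂²⁺]); log Q = -1.282.
E = E° − (0.0592/n) log Q = +1.25 − (0.0592/2)(-1.282) = +1.288 V.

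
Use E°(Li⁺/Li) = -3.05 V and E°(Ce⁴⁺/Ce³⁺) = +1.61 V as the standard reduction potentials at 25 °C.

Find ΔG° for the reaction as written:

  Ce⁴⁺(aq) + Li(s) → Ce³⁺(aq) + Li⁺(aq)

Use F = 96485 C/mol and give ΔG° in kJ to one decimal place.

-449.6 kJ

As written, Ce⁴⁺/Ce³⁺ is reduced (cathode) and Li⁺/Li is oxidised (anode), so E°cell = (+1.61) − (-3.05) = +4.66 V.
Balancing electrons gives n = 1.
ΔG° = −nFE° = −(1)(96485)(+4.66) = -449,620 J = -449.6 kJ.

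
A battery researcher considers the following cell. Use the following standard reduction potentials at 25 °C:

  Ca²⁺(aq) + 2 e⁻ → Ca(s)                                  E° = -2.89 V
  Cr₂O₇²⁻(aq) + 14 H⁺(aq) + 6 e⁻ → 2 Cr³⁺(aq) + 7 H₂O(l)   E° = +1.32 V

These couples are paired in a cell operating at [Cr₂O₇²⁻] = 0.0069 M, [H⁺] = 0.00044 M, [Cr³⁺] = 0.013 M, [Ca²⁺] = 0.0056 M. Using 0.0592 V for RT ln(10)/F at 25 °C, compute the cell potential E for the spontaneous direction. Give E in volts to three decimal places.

Cr₂O₇²⁻/Cr³⁺ is the cathode (higher E°), Ca²⁺/Ca the anode: E°cell = +1.32 − (-2.89) = +4.21 V, n = 6.
Overall: Cr₂O₇²⁻(aq) + 14 H⁺(aq) + 3 Ca(s) → 2 Cr³⁺(aq) + 7 H₂O(l) + 3 Ca²⁺(aq)
Q = [Cr³⁺]^2·[Ca²⁺]^3 / ([Cr₂O₇²⁻]·[H⁺]^14); log Q = 38.625.
E = E° − (0.0592/n) log Q = +4.21 − (0.0592/6)(38.625) = +3.829 V.

+3.829 V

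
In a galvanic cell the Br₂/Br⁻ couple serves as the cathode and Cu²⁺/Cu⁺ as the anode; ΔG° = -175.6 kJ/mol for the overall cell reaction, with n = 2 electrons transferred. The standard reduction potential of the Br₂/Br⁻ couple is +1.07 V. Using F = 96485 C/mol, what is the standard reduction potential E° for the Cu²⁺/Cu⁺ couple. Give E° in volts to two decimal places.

E°cell = −ΔG°/(nF) = −(-175.6×10³)/((2)(96485)) = +0.910 V.
Since Br₂/Br⁻ is the cathode and Cu²⁺/Cu⁺ the anode, E°cell = E°(Br₂/Br⁻) − E°(Cu²⁺/Cu⁺).
So E°(Cu²⁺/Cu⁺) = E°(Br₂/Br⁻) − E°cell = (+1.07) − (+0.910) = +0.16 V.

+0.16 V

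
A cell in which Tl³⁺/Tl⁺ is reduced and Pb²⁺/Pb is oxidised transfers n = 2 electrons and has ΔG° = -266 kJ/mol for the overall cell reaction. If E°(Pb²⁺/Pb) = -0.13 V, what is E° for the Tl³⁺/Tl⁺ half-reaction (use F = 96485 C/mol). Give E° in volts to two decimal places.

E°cell = −ΔG°/(nF) = −(-266×10³)/((2)(96485)) = +1.378 V.
Since Tl³⁺/Tl⁺ is the cathode and Pb²⁺/Pb the anode, E°cell = E°(Tl³⁺/Tl⁺) − E°(Pb²⁺/Pb).
So E°(Tl³⁺/Tl⁺) = E°cell + E°(Pb²⁺/Pb) = +1.378 + (-0.13) = +1.25 V.

+1.25 V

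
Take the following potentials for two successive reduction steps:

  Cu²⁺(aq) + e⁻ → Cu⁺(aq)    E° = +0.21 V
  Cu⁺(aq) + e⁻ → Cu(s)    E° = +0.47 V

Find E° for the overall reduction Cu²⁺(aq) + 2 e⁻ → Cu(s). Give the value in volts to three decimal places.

+0.340 V

Adding the free-energy changes (−nFE°) of the two steps gives −n₃FE°₃ = −n₁FE°₁ − n₂FE°₂.
E°₃ = (1×+0.21 + 1×+0.47) / 2 = (+0.680) / 2 = +0.340 V.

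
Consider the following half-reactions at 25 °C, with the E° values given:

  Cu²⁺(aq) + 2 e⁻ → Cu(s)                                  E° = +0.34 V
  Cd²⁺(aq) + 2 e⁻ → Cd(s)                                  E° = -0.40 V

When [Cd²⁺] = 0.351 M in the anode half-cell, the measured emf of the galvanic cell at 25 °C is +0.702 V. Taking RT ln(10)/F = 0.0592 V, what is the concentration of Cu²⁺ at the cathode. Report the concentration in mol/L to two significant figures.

Cu²⁺/Cu is the cathode, Cd²⁺/Cd the anode: E°cell = +0.74 V, n = 2.
Overall reaction: Cu²⁺(aq) + Cd(s) → Cu(s) + Cd²⁺(aq); Q = [Cd²⁺]^1/[Cu²⁺]^1.
From E = E° − (0.0592/n) log Q: log Q = (E° − E)·n/0.0592 = (+0.74 − (+0.702))·2/0.0592 = 1.2838.
So 1·log[Cu²⁺] = 1·log(0.351) − log Q = -0.4547 − (1.2838) = -1.7385; [Cu²⁺] = 10^(-1.7385) ≈ 0.018 M.

0.018 M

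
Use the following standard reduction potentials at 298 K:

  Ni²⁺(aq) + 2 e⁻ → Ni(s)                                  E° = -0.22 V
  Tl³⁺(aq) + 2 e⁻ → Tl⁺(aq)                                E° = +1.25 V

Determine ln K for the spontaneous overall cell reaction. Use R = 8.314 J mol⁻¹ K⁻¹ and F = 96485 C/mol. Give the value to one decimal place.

114.5

Cathode: Tl³⁺/Tl⁺; anode: Ni²⁺/Ni. E°cell = (+1.25) − (-0.22) = +1.47 V, with n = 2.
ΔG° = −nFE° = −RT ln K, so ln K = nFE°/(RT) = (2)(96485)(+1.47) / ((8.314)(298)) = 114.494.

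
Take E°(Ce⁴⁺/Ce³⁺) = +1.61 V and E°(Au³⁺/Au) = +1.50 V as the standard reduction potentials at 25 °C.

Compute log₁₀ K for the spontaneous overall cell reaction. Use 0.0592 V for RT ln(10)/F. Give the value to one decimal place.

5.6

Cathode: Ce⁴⁺/Ce³⁺; anode: Au³⁺/Au. E°cell = +0.11 V, n = 3.
log K = nE°cell / 0.0592 = (3)(+0.11) / 0.0592 = 5.6.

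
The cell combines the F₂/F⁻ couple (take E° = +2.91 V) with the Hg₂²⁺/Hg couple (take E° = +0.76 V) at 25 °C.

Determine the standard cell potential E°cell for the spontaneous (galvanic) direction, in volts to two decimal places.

+2.15 V

The F₂/F⁻ couple has the higher reduction potential, so it is the cathode; Hg₂²⁺/Hg is oxidised at the anode.
E°cell = E°(cathode) − E°(anode) = (+2.91) − (+0.76) = +2.15 V.
Since E°cell > 0, the reaction is spontaneous under standard conditions.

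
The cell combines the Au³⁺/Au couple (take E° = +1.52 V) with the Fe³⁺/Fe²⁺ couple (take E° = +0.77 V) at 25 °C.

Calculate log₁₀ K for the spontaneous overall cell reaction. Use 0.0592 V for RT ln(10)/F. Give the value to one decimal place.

38.0

Cathode: Au³⁺/Au; anode: Fe³⁺/Fe²⁺. E°cell = +0.75 V, n = 3.
log K = nE°cell / 0.0592 = (3)(+0.75) / 0.0592 = 38.0.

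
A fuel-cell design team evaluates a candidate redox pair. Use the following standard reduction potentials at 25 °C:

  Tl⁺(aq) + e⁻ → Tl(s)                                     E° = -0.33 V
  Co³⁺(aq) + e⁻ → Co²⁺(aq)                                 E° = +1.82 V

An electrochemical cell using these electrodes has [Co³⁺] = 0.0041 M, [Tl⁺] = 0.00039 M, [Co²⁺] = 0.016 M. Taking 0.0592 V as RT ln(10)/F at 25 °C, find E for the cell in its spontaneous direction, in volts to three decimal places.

Co³⁺/Co²⁺ is the cathode (higher E°), Tl⁺/Tl the anode: E°cell = +1.82 − (-0.33) = +2.15 V, n = 1.
Overall: Co³⁺(aq) + Tl(s) → Co²⁺(aq) + Tl⁺(aq)
Q = [Co²⁺]·[Tl⁺] / ([Co³⁺]); log Q = -2.818.
E = E° − (0.0592/n) log Q = +2.15 − (0.0592/1)(-2.818) = +2.317 V.

+2.317 V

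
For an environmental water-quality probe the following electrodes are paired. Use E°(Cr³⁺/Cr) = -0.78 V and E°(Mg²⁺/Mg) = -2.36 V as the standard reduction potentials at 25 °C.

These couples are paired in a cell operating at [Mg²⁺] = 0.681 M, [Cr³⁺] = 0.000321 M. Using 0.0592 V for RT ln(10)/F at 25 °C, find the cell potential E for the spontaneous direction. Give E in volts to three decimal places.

Cr³⁺/Cr is the cathode (higher E°), Mg²⁺/Mg the anode: E°cell = -0.78 − (-2.36) = +1.58 V, n = 6.
Overall: 2 Cr³⁺(aq) + 3 Mg(s) → 2 Cr(s) + 3 Mg²⁺(aq)
Q = [Mg²⁺]^3 / ([Cr³⁺]^2); log Q = 6.486.
E = E° − (0.0592/n) log Q = +1.58 − (0.0592/6)(6.486) = +1.516 V.

+1.516 V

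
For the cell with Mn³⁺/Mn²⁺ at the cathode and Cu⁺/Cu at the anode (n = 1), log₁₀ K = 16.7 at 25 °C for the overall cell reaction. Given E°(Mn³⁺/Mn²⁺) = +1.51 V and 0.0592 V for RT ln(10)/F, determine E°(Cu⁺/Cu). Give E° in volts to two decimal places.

E°cell = (0.0592/n)·log K = (0.0592/1)(16.7) = +0.989 V.
Since Mn³⁺/Mn²⁺ is the cathode and Cu⁺/Cu the anode, E°cell = E°(Mn³⁺/Mn²⁺) − E°(Cu⁺/Cu).
So E°(Cu⁺/Cu) = E°(Mn³⁺/Mn²⁺) − E°cell = (+1.51) − (+0.989) = +0.52 V.

+0.52 V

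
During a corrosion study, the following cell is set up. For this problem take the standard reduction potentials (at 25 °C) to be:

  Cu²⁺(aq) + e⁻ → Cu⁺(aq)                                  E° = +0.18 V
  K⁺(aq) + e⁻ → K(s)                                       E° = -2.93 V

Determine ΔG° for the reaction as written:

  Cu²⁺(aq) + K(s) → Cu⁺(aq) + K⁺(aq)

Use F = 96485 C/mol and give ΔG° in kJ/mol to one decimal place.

-300.1 kJ/mol

As written, Cu²⁺/Cu⁺ is reduced (cathode) and K⁺/K is oxidised (anode), so E°cell = (+0.18) − (-2.93) = +3.11 V.
Balancing electrons gives n = 1.
ΔG° = −nFE° = −(1)(96485)(+3.11) = -300,068 J = -300.1 kJ/mol.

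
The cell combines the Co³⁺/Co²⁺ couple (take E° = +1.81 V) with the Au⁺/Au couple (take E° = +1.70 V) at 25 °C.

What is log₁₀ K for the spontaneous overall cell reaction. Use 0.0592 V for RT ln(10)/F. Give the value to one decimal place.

1.9

Cathode: Co³⁺/Co²⁺; anode: Au⁺/Au. E°cell = +0.11 V, n = 1.
log K = nE°cell / 0.0592 = (1)(+0.11) / 0.0592 = 1.9.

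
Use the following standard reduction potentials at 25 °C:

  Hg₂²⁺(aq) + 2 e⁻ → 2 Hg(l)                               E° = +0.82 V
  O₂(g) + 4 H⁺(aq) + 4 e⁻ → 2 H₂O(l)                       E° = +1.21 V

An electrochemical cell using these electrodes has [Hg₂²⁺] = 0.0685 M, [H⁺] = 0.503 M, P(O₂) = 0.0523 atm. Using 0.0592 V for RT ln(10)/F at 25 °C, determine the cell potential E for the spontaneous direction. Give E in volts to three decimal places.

+0.388 V

O₂/H₂O is the cathode (higher E°), Hg₂²⁺/Hg the anode: E°cell = +1.21 − (+0.82) = +0.39 V, n = 4.
Overall: O₂(g) + 4 H⁺(aq) + 4 Hg(l) → 2 H₂O(l) + 2 Hg₂²⁺(aq)
Q = [Hg₂²⁺]^2 / (P(O₂)·[H⁺]^4); log Q = 0.147.
E = E° − (0.0592/n) log Q = +0.39 − (0.0592/4)(0.147) = +0.388 V.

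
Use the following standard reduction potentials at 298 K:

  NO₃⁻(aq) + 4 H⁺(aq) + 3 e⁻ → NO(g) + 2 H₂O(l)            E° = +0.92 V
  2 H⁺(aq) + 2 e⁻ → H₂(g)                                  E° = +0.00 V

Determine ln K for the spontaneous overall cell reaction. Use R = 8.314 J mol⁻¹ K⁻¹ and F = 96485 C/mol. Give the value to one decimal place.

215.0

Cathode: NO₃⁻/NO; anode: H⁺/H₂. E°cell = (+0.92) − (+0.00) = +0.92 V, with n = 6.
ΔG° = −nFE° = −RT ln K, so ln K = nFE°/(RT) = (6)(96485)(+0.92) / ((8.314)(298)) = 214.967.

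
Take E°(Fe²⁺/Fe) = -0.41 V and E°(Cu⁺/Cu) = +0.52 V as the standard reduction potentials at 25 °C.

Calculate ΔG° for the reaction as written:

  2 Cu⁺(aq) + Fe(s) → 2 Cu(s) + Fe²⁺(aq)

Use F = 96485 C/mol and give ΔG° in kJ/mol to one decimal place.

-179.5 kJ/mol

As written, Cu⁺/Cu is reduced (cathode) and Fe²⁺/Fe is oxidised (anode), so E°cell = (+0.52) − (-0.41) = +0.93 V.
Balancing electrons gives n = 2.
ΔG° = −nFE° = −(2)(96485)(+0.93) = -179,462 J = -179.5 kJ/mol.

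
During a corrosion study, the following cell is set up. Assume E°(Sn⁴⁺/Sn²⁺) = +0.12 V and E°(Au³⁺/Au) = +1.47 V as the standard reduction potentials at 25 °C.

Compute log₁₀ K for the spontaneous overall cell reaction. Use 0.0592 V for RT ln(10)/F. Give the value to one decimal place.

136.8

Cathode: Au³⁺/Au; anode: Sn⁴⁺/Sn²⁺. E°cell = +1.35 V, n = 6.
log K = nE°cell / 0.0592 = (6)(+1.35) / 0.0592 = 136.8.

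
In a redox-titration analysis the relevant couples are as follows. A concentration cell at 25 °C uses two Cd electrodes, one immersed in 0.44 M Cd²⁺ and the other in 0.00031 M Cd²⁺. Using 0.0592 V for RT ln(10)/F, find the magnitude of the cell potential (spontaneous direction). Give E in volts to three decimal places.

+0.093 V

For a concentration cell E°cell = 0. The 0.44 M side is the cathode (reduction is favoured where [Cd²⁺] is higher).
With n = 2, E = −(0.0592/2) log([Cd²⁺]ₐₙ/[Cd²⁺]꜀ₐₜ) = −(0.0592/2) log(0.00031/0.44) = −(0.0592/2)(-3.152) = +0.093 V.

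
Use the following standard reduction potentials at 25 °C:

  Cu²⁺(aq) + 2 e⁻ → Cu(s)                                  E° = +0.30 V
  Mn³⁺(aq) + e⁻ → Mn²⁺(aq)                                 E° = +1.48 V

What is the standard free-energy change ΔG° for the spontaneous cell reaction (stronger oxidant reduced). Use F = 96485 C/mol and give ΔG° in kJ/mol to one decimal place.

-227.7 kJ/mol

Mn³⁺/Mn²⁺ (E° = +1.48 V) is the cathode; Cu²⁺/Cu (E° = +0.30 V) is the anode, so E°cell = +1.18 V.
Balancing electrons gives n = 2 (lcm of 1 and 2).
ΔG° = −nFE° = −(2)(96485)(+1.18) = -227,705 J = -227.7 kJ/mol.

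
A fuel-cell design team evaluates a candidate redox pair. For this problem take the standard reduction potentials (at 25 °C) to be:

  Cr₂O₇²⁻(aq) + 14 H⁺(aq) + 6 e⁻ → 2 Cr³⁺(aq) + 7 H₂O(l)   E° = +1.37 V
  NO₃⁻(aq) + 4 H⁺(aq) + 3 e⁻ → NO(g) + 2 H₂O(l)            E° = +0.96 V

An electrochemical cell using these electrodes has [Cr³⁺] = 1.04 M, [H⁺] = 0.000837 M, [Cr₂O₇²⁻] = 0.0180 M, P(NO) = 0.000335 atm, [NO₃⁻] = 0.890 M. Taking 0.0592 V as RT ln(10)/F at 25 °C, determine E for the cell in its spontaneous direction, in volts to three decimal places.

Cr₂O₇²⁻/Cr³⁺ is the cathode (higher E°), NO₃⁻/NO the anode: E°cell = +1.37 − (+0.96) = +0.41 V, n = 6.
Overall: Cr₂O₇²⁻(aq) + 6 H⁺(aq) + 2 NO(g) → 2 Cr³⁺(aq) + 3 H₂O(l) + 2 NO₃⁻(aq)
Q = [Cr³⁺]^2·[NO₃⁻]^2 / ([Cr₂O₇²⁻]·[H⁺]^6·P(NO)^2); log Q = 27.091.
E = E° − (0.0592/n) log Q = +0.41 − (0.0592/6)(27.091) = +0.143 V.

+0.143 V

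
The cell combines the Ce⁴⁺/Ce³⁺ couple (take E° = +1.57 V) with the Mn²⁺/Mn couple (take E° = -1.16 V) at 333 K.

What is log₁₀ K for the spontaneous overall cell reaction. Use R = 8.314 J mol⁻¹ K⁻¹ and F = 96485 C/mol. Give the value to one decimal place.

82.6

Cathode: Ce⁴⁺/Ce³⁺; anode: Mn²⁺/Mn. E°cell = (+1.57) − (-1.16) = +2.73 V, with n = 2.
ΔG° = −nFE° = −RT ln K, so ln K = nFE°/(RT) = (2)(96485)(+2.73) / ((8.314)(333)) = 190.282.
log₁₀ K = 190.282 / ln 10 = 82.6.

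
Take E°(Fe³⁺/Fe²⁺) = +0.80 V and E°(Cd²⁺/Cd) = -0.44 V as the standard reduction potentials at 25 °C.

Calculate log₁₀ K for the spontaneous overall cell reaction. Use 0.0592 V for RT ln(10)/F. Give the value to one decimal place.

Cathode: Fe³⁺/Fe²⁺; anode: Cd²⁺/Cd. E°cell = +1.24 V, n = 2.
log K = nE°cell / 0.0592 = (2)(+1.24) / 0.0592 = 41.9.

41.9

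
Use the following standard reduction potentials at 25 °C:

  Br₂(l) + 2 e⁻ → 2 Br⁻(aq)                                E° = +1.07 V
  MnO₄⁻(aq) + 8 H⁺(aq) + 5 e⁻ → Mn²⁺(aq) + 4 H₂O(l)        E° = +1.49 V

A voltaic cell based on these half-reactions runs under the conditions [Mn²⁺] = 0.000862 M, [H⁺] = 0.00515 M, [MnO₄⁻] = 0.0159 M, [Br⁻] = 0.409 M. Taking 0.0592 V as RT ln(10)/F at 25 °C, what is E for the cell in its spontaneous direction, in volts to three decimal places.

+0.195 V

MnO₄⁻/Mn²⁺ is the cathode (higher E°), Br₂/Br⁻ the anode: E°cell = +1.49 − (+1.07) = +0.42 V, n = 10.
Overall: 2 MnO₄⁻(aq) + 16 H⁺(aq) + 10 Br⁻(aq) → 2 Mn²⁺(aq) + 8 H₂O(l) + 5 Br₂(l)
Q = [Mn²⁺]^2 / ([MnO₄⁻]^2·[H⁺]^16·[Br⁻]^10); log Q = 37.962.
E = E° − (0.0592/n) log Q = +0.42 − (0.0592/10)(37.962) = +0.195 V.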